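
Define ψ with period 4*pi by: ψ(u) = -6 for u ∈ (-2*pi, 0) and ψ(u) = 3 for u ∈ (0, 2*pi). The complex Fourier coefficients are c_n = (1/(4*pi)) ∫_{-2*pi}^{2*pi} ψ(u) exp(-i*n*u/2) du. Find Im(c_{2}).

0

Since ψ is real-valued, Im(c_{2}) = -(1/(4*pi)) ∫_{-2*pi}^{2*pi} ψ(u) sin(u) du = -b_{2}/2.
Split the integral at the breakpoints.
Directly, an antiderivative of (-6) sin(u) is 6*cos(u); evaluating from -2*pi to 0: ∫_{-2*pi}^{0} (-6) sin(u) du = (6) - (6) = 0.
Directly, an antiderivative of (3) sin(u) is -3*cos(u); evaluating from 0 to 2*pi: ∫_{0}^{2*pi} (3) sin(u) du = (-3) - (-3) = 0.
So ∫_{-2*pi}^{2*pi} ψ(u) sin(u) du = 0.
Hence Im(c_{2}) = (-1/(4*pi))·(0) = 0.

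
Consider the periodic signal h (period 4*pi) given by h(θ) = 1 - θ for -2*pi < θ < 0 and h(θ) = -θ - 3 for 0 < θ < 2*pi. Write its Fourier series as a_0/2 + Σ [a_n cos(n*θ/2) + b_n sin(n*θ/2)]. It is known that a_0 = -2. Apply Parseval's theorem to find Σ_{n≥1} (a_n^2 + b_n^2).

8 + 8*pi + 8*pi**2/3

Parseval: a_0^2/2 + Σ_{n≥1} (a_n^2+b_n^2) = (1/(2*pi)) ∫_{-2*pi}^{2*pi} h(θ)^2 dθ = 10 + 8*pi + 8*pi**2/3.
Subtract a_0^2/2 = 2: Σ (a_n^2+b_n^2) = 8 + 8*pi + 8*pi**2/3.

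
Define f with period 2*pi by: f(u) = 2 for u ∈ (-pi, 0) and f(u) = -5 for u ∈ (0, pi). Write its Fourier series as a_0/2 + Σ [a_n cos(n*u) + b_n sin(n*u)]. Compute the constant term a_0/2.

a_0 = 1/pi ∫_{-pi}^{pi} f(u) du = 1/pi · (-3*pi) = -3.
So the constant term a_0/2 = -3/2.

-3/2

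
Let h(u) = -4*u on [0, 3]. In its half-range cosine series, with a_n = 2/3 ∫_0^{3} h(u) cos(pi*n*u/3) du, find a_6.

a_6 = 2/3 ∫_0^{3} (-4*u) cos(2*pi*u) du.
Integrating by parts (boundary term plus one more integral), an antiderivative of (-4*u) cos(2*pi*u) is -2*u*sin(2*pi*u)/pi - cos(2*pi*u)/pi**2; evaluating from 0 to 3: ∫_{0}^{3} (-4*u) cos(2*pi*u) du = (-1/pi**2) - (-1/pi**2) = 0.
Hence a_6 = (2/3)·(0) = 0.

0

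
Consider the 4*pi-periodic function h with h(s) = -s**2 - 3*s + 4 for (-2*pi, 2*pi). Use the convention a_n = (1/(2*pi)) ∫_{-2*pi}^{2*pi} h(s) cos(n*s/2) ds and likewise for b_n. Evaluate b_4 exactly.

3

b_4 = (1/(2*pi)) ∫_{-2*pi}^{2*pi} h(s) sin(2*s) ds.
Integrating by parts twice (tabular method), an antiderivative of (-s**2 - 3*s + 4) sin(2*s) is s**2*cos(2*s)/2 - s*sin(2*s)/2 + 3*s*cos(2*s)/2 - 3*sin(2*s)/4 - 9*cos(2*s)/4; evaluating from -2*pi to 2*pi: ∫_{-2*pi}^{2*pi} (-s**2 - 3*s + 4) sin(2*s) ds = (-9/4 + 3*pi + 2*pi**2) - (-3*pi - 9/4 + 2*pi**2) = 6*pi.
Hence b_4 = (1/(2*pi))·(6*pi) = 3.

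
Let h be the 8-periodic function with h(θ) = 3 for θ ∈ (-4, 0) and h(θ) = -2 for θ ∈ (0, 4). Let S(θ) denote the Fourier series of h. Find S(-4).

1/2

At θ = -4 the one-sided limits are h(-4^-) = -2 and h(-4^+) = 3.
By Dirichlet's theorem the series converges to their average, [(-2) + (3)]/2 = 1/2.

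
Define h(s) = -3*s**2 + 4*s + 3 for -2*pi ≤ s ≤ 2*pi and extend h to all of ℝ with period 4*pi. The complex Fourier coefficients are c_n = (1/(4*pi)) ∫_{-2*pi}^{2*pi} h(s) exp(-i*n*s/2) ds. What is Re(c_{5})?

Since h is real-valued, Re(c_{5}) = (1/(4*pi)) ∫_{-2*pi}^{2*pi} h(s) cos(5*s/2) ds = a_{5}/2.
Integrating by parts twice (tabular method), an antiderivative of (-3*s**2 + 4*s + 3) cos(5*s/2) is -6*s**2*sin(5*s/2)/5 + 8*s*sin(5*s/2)/5 - 24*s*cos(5*s/2)/25 + 198*sin(5*s/2)/125 + 16*cos(5*s/2)/25; evaluating from -2*pi to 2*pi: ∫_{-2*pi}^{2*pi} (-3*s**2 + 4*s + 3) cos(5*s/2) ds = (-16/25 + 48*pi/25) - (-48*pi/25 - 16/25) = 96*pi/25.
Hence Re(c_{5}) = (1/(4*pi))·(96*pi/25) = 24/25.

24/25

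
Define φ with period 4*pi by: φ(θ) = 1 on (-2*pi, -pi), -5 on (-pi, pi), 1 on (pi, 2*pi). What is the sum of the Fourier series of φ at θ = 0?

φ is continuous at θ = 0 with value -5, so the series converges to -5 there.

-5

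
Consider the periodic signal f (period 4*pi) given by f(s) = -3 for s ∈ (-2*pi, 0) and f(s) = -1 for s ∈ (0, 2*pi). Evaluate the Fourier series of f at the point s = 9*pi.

-1

s = 9*pi differs from s = pi by 2 full period(s), and the series is 4*pi-periodic.
f is continuous at s = pi with value -1, so the series converges to -1 there.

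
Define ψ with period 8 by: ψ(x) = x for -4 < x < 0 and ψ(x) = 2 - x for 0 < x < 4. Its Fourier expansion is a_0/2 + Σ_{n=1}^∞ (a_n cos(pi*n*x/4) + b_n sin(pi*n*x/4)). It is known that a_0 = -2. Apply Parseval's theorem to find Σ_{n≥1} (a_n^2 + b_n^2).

14/3

Parseval: a_0^2/2 + Σ_{n≥1} (a_n^2+b_n^2) = 1/4 ∫_{-4}^{4} ψ(x)^2 dx = 20/3.
Subtract a_0^2/2 = 2: Σ (a_n^2+b_n^2) = 14/3.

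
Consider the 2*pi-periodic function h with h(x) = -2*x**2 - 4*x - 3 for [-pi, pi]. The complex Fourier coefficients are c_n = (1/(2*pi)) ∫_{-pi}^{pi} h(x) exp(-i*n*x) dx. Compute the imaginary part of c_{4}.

Since h is real-valued, Im(c_{4}) = -(1/(2*pi)) ∫_{-pi}^{pi} h(x) sin(4*x) dx = -b_{4}/2.
Integrating by parts twice (tabular method), an antiderivative of (-2*x**2 - 4*x - 3) sin(4*x) is x**2*cos(4*x)/2 - x*sin(4*x)/4 + x*cos(4*x) - sin(4*x)/4 + 11*cos(4*x)/16; evaluating from -pi to pi: ∫_{-pi}^{pi} (-2*x**2 - 4*x - 3) sin(4*x) dx = (11/16 + pi + pi**2/2) - (-pi + 11/16 + pi**2/2) = 2*pi.
Hence Im(c_{4}) = (-1/(2*pi))·(2*pi) = -1.

-1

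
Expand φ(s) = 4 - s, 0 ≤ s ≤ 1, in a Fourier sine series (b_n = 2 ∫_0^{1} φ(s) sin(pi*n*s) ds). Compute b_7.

2/pi

b_7 = 2 ∫_0^{1} (4 - s) sin(7*pi*s) ds.
Integrating by parts (boundary term plus one more integral), an antiderivative of (4 - s) sin(7*pi*s) is s*cos(7*pi*s)/(7*pi) - sin(7*pi*s)/(49*pi**2) - 4*cos(7*pi*s)/(7*pi); evaluating from 0 to 1: ∫_{0}^{1} (4 - s) sin(7*pi*s) ds = (3/(7*pi)) - (-4/(7*pi)) = 1/pi.
Hence b_7 = 2·(1/pi) = 2/pi.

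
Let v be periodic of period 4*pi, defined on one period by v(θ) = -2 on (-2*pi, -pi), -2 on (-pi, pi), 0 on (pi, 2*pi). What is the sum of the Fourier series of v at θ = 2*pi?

At θ = 2*pi the one-sided limits are v(2*pi^-) = 0 and v(2*pi^+) = -2.
By Dirichlet's theorem the series converges to their average, [(0) + (-2)]/2 = -1.

-1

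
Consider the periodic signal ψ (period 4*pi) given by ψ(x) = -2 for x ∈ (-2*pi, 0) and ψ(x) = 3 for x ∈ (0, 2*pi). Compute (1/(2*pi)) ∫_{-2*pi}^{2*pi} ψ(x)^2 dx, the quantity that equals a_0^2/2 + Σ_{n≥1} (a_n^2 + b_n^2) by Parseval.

(1/(2*pi)) ∫_{-2*pi}^{2*pi} ψ(x)^2 dx = (1/(2*pi)) · (26*pi) = 13.

13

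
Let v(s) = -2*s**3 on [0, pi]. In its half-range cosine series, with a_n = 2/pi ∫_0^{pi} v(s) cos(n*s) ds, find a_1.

a_1 = 2/pi ∫_0^{pi} (-2*s**3) cos(s) ds.
Integrating by parts three times (tabular method), an antiderivative of (-2*s**3) cos(s) is -2*s**3*sin(s) - 6*s**2*cos(s) + 12*s*sin(s) + 12*cos(s); evaluating from 0 to pi: ∫_{0}^{pi} (-2*s**3) cos(s) ds = (-12 + 6*pi**2) - (12) = -24 + 6*pi**2.
Hence a_1 = (2/pi)·(-24 + 6*pi**2) = -48/pi + 12*pi.

-48/pi + 12*pi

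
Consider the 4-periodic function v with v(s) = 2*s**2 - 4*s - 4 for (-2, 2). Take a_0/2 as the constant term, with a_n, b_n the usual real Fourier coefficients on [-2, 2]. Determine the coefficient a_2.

a_2 = 1/2 ∫_{-2}^{2} v(s) cos(pi*s) ds.
Integrating by parts twice (tabular method), an antiderivative of (2*s**2 - 4*s - 4) cos(pi*s) is 2*s**2*sin(pi*s)/pi - 4*s*sin(pi*s)/pi + 4*s*cos(pi*s)/pi**2 - 4*sin(pi*s)/pi - 4*sin(pi*s)/pi**3 - 4*cos(pi*s)/pi**2; evaluating from -2 to 2: ∫_{-2}^{2} (2*s**2 - 4*s - 4) cos(pi*s) ds = (4/pi**2) - (-12/pi**2) = 16/pi**2.
Hence a_2 = (1/2)·(16/pi**2) = 8/pi**2.

8/pi**2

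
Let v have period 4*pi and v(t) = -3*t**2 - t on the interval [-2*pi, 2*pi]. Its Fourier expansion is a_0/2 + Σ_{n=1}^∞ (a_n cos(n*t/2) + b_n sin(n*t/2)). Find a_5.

48/25

a_5 = (1/(2*pi)) ∫_{-2*pi}^{2*pi} v(t) cos(5*t/2) dt.
Integrating by parts twice (tabular method), an antiderivative of (-3*t**2 - t) cos(5*t/2) is -6*t**2*sin(5*t/2)/5 - 2*t*sin(5*t/2)/5 - 24*t*cos(5*t/2)/25 + 48*sin(5*t/2)/125 - 4*cos(5*t/2)/25; evaluating from -2*pi to 2*pi: ∫_{-2*pi}^{2*pi} (-3*t**2 - t) cos(5*t/2) dt = (4/25 + 48*pi/25) - (4/25 - 48*pi/25) = 96*pi/25.
Hence a_5 = (1/(2*pi))·(96*pi/25) = 48/25.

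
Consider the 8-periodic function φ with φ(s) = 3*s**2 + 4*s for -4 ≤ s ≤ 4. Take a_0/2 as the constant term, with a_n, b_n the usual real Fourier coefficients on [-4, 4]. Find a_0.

a_0 = 1/4 ∫_{-4}^{4} φ(s) ds = 1/4 · (128) = 32.

32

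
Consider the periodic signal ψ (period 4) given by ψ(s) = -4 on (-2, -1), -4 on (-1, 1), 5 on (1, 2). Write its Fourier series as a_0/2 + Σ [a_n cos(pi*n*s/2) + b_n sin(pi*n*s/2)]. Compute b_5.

9/(5*pi)

b_5 = 1/2 ∫_{-2}^{2} ψ(s) sin(5*pi*s/2) ds.
Split the integral at the breakpoints.
Directly, an antiderivative of (-4) sin(5*pi*s/2) is 8*cos(5*pi*s/2)/(5*pi); evaluating from -2 to -1: ∫_{-2}^{-1} (-4) sin(5*pi*s/2) ds = (0) - (-8/(5*pi)) = 8/(5*pi).
Directly, an antiderivative of (-4) sin(5*pi*s/2) is 8*cos(5*pi*s/2)/(5*pi); evaluating from -1 to 1: ∫_{-1}^{1} (-4) sin(5*pi*s/2) ds = (0) - (0) = 0.
Directly, an antiderivative of (5) sin(5*pi*s/2) is -2*cos(5*pi*s/2)/pi; evaluating from 1 to 2: ∫_{1}^{2} (5) sin(5*pi*s/2) ds = (2/pi) - (0) = 2/pi.
Summing the pieces and multiplying by (1/2) gives b_5 = 9/(5*pi).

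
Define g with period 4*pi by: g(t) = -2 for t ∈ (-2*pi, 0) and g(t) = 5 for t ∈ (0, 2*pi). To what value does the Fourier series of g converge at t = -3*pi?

5

t = -3*pi differs from t = pi by -1 full period(s), and the series is 4*pi-periodic.
g is continuous at t = pi with value 5, so the series converges to 5 there.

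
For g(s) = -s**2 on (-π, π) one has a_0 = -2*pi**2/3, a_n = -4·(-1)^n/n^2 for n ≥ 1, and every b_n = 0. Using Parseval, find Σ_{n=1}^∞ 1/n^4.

pi**4/90

Parseval: a_0^2/2 + Σ a_n^2 = (1/π) ∫_{-π}^{π} g(s)^2 ds = 2*pi**4/5.
Subtract a_0^2/2 = 2*pi**4/9: Σ a_n^2 = 8*pi**4/45.
Since a_n^2 = 16/n^4, Σ 1/n^4 = pi**4/90.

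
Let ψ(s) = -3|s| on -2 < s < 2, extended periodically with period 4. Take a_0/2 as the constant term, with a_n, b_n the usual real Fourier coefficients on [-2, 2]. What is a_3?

a_3 = 1/2 ∫_{-2}^{2} ψ(s) cos(3*pi*s/2) ds.
ψ is even and cos(3*pi*s/2) is even, so the integrand is even and a_3 = ∫_0^{2} ψ(s) cos(3*pi*s/2) ds.
Integrating by parts (boundary term plus one more integral), an antiderivative of (-3*s) cos(3*pi*s/2) is -2*s*sin(3*pi*s/2)/pi - 4*cos(3*pi*s/2)/(3*pi**2); evaluating from 0 to 2: ∫_{0}^{2} (-3*s) cos(3*pi*s/2) ds = (4/(3*pi**2)) - (-4/(3*pi**2)) = 8/(3*pi**2).
Hence a_3 = 8/(3*pi**2).

8/(3*pi**2)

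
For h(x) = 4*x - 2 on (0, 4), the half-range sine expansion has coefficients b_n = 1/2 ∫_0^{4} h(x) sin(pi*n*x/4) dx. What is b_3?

8/pi

b_3 = 1/2 ∫_0^{4} (4*x - 2) sin(3*pi*x/4) dx.
Integrating by parts (boundary term plus one more integral), an antiderivative of (4*x - 2) sin(3*pi*x/4) is -16*x*cos(3*pi*x/4)/(3*pi) + 64*sin(3*pi*x/4)/(9*pi**2) + 8*cos(3*pi*x/4)/(3*pi); evaluating from 0 to 4: ∫_{0}^{4} (4*x - 2) sin(3*pi*x/4) dx = (56/(3*pi)) - (8/(3*pi)) = 16/pi.
Hence b_3 = (1/2)·(16/pi) = 8/pi.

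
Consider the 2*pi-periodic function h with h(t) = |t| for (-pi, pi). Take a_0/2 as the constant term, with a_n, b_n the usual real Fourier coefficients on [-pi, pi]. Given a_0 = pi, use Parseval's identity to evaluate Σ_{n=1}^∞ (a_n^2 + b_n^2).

pi**2/6

Parseval: a_0^2/2 + Σ_{n≥1} (a_n^2+b_n^2) = 1/pi ∫_{-pi}^{pi} h(t)^2 dt = 2*pi**2/3.
Subtract a_0^2/2 = pi**2/2: Σ (a_n^2+b_n^2) = pi**2/6.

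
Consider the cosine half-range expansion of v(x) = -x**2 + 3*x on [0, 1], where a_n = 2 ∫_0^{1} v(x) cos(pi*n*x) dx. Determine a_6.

a_6 = 2 ∫_0^{1} (-x**2 + 3*x) cos(6*pi*x) dx.
Integrating by parts twice (tabular method), an antiderivative of (-x**2 + 3*x) cos(6*pi*x) is -x**2*sin(6*pi*x)/(6*pi) + x*sin(6*pi*x)/(2*pi) - x*cos(6*pi*x)/(18*pi**2) + sin(6*pi*x)/(108*pi**3) + cos(6*pi*x)/(12*pi**2); evaluating from 0 to 1: ∫_{0}^{1} (-x**2 + 3*x) cos(6*pi*x) dx = (1/(36*pi**2)) - (1/(12*pi**2)) = -1/(18*pi**2).
Hence a_6 = 2·(-1/(18*pi**2)) = -1/(9*pi**2).

-1/(9*pi**2)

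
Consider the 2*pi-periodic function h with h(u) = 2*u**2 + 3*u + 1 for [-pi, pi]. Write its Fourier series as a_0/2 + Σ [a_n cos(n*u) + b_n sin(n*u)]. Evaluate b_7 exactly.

b_7 = 1/pi ∫_{-pi}^{pi} h(u) sin(7*u) du.
Integrating by parts twice (tabular method), an antiderivative of (2*u**2 + 3*u + 1) sin(7*u) is -2*u**2*cos(7*u)/7 + 4*u*sin(7*u)/49 - 3*u*cos(7*u)/7 + 3*sin(7*u)/49 - 45*cos(7*u)/343; evaluating from -pi to pi: ∫_{-pi}^{pi} (2*u**2 + 3*u + 1) sin(7*u) du = (45/343 + 3*pi/7 + 2*pi**2/7) - (-3*pi/7 + 45/343 + 2*pi**2/7) = 6*pi/7.
Hence b_7 = (1/pi)·(6*pi/7) = 6/7.

6/7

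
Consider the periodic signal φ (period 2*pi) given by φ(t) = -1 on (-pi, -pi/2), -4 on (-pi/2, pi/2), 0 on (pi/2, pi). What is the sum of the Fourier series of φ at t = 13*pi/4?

-1

t = 13*pi/4 differs from t = -3*pi/4 by 2 full period(s), and the series is 2*pi-periodic.
φ is continuous at t = -3*pi/4 with value -1, so the series converges to -1 there.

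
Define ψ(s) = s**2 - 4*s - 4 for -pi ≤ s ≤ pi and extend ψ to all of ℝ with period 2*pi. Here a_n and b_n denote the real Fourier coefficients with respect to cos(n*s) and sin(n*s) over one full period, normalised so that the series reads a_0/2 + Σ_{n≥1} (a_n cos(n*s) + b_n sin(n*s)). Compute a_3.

-4/9

a_3 = 1/pi ∫_{-pi}^{pi} ψ(s) cos(3*s) ds.
Integrating by parts twice (tabular method), an antiderivative of (s**2 - 4*s - 4) cos(3*s) is s**2*sin(3*s)/3 - 4*s*sin(3*s)/3 + 2*s*cos(3*s)/9 - 38*sin(3*s)/27 - 4*cos(3*s)/9; evaluating from -pi to pi: ∫_{-pi}^{pi} (s**2 - 4*s - 4) cos(3*s) ds = (4/9 - 2*pi/9) - (4/9 + 2*pi/9) = -4*pi/9.
Hence a_3 = (1/pi)·(-4*pi/9) = -4/9.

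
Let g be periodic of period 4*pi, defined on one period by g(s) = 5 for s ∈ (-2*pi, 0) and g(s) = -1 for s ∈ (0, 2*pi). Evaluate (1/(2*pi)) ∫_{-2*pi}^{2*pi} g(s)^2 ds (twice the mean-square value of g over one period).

26

(1/(2*pi)) ∫_{-2*pi}^{2*pi} g(s)^2 ds = (1/(2*pi)) · (52*pi) = 26.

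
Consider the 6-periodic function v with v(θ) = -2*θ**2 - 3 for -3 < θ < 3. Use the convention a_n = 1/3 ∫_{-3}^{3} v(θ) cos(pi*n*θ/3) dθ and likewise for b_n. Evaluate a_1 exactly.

72/pi**2

a_1 = 1/3 ∫_{-3}^{3} v(θ) cos(pi*θ/3) dθ.
v is even and cos(pi*θ/3) is even, so the integrand is even and a_1 = 2/3 ∫_0^{3} v(θ) cos(pi*θ/3) dθ.
Integrating by parts twice (tabular method), an antiderivative of (-2*θ**2 - 3) cos(pi*θ/3) is -6*θ**2*sin(pi*θ/3)/pi - 36*θ*cos(pi*θ/3)/pi**2 - 9*sin(pi*θ/3)/pi + 108*sin(pi*θ/3)/pi**3; evaluating from 0 to 3: ∫_{0}^{3} (-2*θ**2 - 3) cos(pi*θ/3) dθ = (108/pi**2) - (0) = 108/pi**2.
Hence a_1 = (2/3)·(108/pi**2) = 72/pi**2.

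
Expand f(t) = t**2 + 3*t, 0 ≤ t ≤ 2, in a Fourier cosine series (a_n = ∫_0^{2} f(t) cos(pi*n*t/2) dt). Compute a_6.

4/(9*pi**2)

a_6 = ∫_0^{2} (t**2 + 3*t) cos(3*pi*t) dt.
Integrating by parts twice (tabular method), an antiderivative of (t**2 + 3*t) cos(3*pi*t) is t**2*sin(3*pi*t)/(3*pi) + t*sin(3*pi*t)/pi + 2*t*cos(3*pi*t)/(9*pi**2) - 2*sin(3*pi*t)/(27*pi**3) + cos(3*pi*t)/(3*pi**2); evaluating from 0 to 2: ∫_{0}^{2} (t**2 + 3*t) cos(3*pi*t) dt = (7/(9*pi**2)) - (1/(3*pi**2)) = 4/(9*pi**2).
Hence a_6 = 4/(9*pi**2).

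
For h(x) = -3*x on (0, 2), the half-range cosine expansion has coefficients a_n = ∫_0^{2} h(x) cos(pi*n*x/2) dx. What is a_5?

a_5 = ∫_0^{2} (-3*x) cos(5*pi*x/2) dx.
Integrating by parts (boundary term plus one more integral), an antiderivative of (-3*x) cos(5*pi*x/2) is -6*x*sin(5*pi*x/2)/(5*pi) - 12*cos(5*pi*x/2)/(25*pi**2); evaluating from 0 to 2: ∫_{0}^{2} (-3*x) cos(5*pi*x/2) dx = (12/(25*pi**2)) - (-12/(25*pi**2)) = 24/(25*pi**2).
Hence a_5 = 24/(25*pi**2).

24/(25*pi**2)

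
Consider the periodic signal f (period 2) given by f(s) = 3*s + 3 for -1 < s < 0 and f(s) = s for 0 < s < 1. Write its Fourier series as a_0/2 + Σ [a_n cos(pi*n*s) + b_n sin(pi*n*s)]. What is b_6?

b_6 = ∫_{-1}^{1} f(s) sin(6*pi*s) ds.
Split the integral at the breakpoints.
Integrating by parts (boundary term plus one more integral), an antiderivative of (3*s + 3) sin(6*pi*s) is -s*cos(6*pi*s)/(2*pi) + sin(6*pi*s)/(12*pi**2) - cos(6*pi*s)/(2*pi); evaluating from -1 to 0: ∫_{-1}^{0} (3*s + 3) sin(6*pi*s) ds = (-1/(2*pi)) - (0) = -1/(2*pi).
Integrating by parts (boundary term plus one more integral), an antiderivative of (s) sin(6*pi*s) is -s*cos(6*pi*s)/(6*pi) + sin(6*pi*s)/(36*pi**2); evaluating from 0 to 1: ∫_{0}^{1} (s) sin(6*pi*s) ds = (-1/(6*pi)) - (0) = -1/(6*pi).
Summing the pieces gives b_6 = -2/(3*pi).

-2/(3*pi)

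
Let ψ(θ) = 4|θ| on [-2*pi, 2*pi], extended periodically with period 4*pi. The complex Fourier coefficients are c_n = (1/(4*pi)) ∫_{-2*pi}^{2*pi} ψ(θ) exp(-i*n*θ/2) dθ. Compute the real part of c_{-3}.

-16/(9*pi)

Since ψ is real-valued, Re(c_{-3}) = (1/(4*pi)) ∫_{-2*pi}^{2*pi} ψ(θ) cos(-3*θ/2) dθ = a_{3}/2.
ψ is even and cos(-3*θ/2) is even, so the integrand is even: ∫_{-2*pi}^{2*pi} ψ(θ) cos(-3*θ/2) dθ = 2∫_0^{2*pi} ψ(θ) cos(-3*θ/2) dθ.
Integrating by parts (boundary term plus one more integral), an antiderivative of (4*θ) cos(-3*θ/2) is 8*θ*sin(3*θ/2)/3 + 16*cos(3*θ/2)/9; evaluating from 0 to 2*pi: ∫_{0}^{2*pi} (4*θ) cos(-3*θ/2) dθ = (-16/9) - (16/9) = -32/9.
So ∫_{-2*pi}^{2*pi} ψ(θ) cos(-3*θ/2) dθ = -64/9.
Hence Re(c_{-3}) = (1/(4*pi))·(-64/9) = -16/(9*pi).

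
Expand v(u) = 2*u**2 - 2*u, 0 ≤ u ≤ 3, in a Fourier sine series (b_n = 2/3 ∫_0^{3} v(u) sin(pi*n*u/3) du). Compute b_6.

-4/pi

b_6 = 2/3 ∫_0^{3} (2*u**2 - 2*u) sin(2*pi*u) du.
Integrating by parts twice (tabular method), an antiderivative of (2*u**2 - 2*u) sin(2*pi*u) is -u**2*cos(2*pi*u)/pi + u*sin(2*pi*u)/pi**2 + u*cos(2*pi*u)/pi - sin(2*pi*u)/(2*pi**2) + cos(2*pi*u)/(2*pi**3); evaluating from 0 to 3: ∫_{0}^{3} (2*u**2 - 2*u) sin(2*pi*u) du = (-6/pi + 1/(2*pi**3)) - (1/(2*pi**3)) = -6/pi.
Hence b_6 = (2/3)·(-6/pi) = -4/pi.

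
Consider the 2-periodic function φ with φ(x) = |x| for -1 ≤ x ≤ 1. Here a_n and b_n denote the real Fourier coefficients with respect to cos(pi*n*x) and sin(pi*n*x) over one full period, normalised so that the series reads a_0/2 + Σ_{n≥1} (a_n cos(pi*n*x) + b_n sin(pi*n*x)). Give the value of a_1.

a_1 = ∫_{-1}^{1} φ(x) cos(pi*x) dx.
φ is even and cos(pi*x) is even, so the integrand is even and a_1 = 2 ∫_0^{1} φ(x) cos(pi*x) dx.
Integrating by parts (boundary term plus one more integral), an antiderivative of (x) cos(pi*x) is x*sin(pi*x)/pi + cos(pi*x)/pi**2; evaluating from 0 to 1: ∫_{0}^{1} (x) cos(pi*x) dx = (-1/pi**2) - (pi**(-2)) = -2/pi**2.
Hence a_1 = 2·(-2/pi**2) = -4/pi**2.

-4/pi**2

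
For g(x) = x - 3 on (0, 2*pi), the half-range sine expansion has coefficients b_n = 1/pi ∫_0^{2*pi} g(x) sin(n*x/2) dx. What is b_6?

-2/3

b_6 = 1/pi ∫_0^{2*pi} (x - 3) sin(3*x) dx.
Integrating by parts (boundary term plus one more integral), an antiderivative of (x - 3) sin(3*x) is -x*cos(3*x)/3 + sin(3*x)/9 + cos(3*x); evaluating from 0 to 2*pi: ∫_{0}^{2*pi} (x - 3) sin(3*x) dx = (1 - 2*pi/3) - (1) = -2*pi/3.
Hence b_6 = (1/pi)·(-2*pi/3) = -2/3.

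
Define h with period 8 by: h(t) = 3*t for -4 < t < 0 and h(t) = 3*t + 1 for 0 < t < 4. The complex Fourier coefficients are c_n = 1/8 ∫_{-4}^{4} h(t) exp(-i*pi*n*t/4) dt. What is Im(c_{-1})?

Since h is real-valued, Im(c_{-1}) = -1/8 ∫_{-4}^{4} h(t) sin(-pi*t/4) dt = b_{1}/2.
Split the integral at the breakpoints.
Integrating by parts (boundary term plus one more integral), an antiderivative of (3*t) sin(-pi*t/4) is 12*t*cos(pi*t/4)/pi - 48*sin(pi*t/4)/pi**2; evaluating from -4 to 0: ∫_{-4}^{0} (3*t) sin(-pi*t/4) dt = (0) - (48/pi) = -48/pi.
Integrating by parts (boundary term plus one more integral), an antiderivative of (3*t + 1) sin(-pi*t/4) is 12*t*cos(pi*t/4)/pi - 48*sin(pi*t/4)/pi**2 + 4*cos(pi*t/4)/pi; evaluating from 0 to 4: ∫_{0}^{4} (3*t + 1) sin(-pi*t/4) dt = (-52/pi) - (4/pi) = -56/pi.
So ∫_{-4}^{4} h(t) sin(-pi*t/4) dt = -104/pi.
Hence Im(c_{-1}) = (-1/8)·(-104/pi) = 13/pi.

13/pi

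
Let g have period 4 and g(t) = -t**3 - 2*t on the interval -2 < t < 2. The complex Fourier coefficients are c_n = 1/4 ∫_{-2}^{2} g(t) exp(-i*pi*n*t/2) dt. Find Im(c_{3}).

-16/(9*pi**3) + 4/pi

Since g is real-valued, Im(c_{3}) = -1/4 ∫_{-2}^{2} g(t) sin(3*pi*t/2) dt = -b_{3}/2.
g is odd and sin(3*pi*t/2) is odd, so the integrand is even: ∫_{-2}^{2} g(t) sin(3*pi*t/2) dt = 2∫_0^{2} g(t) sin(3*pi*t/2) dt.
Integrating by parts three times (tabular method), an antiderivative of (-t**3 - 2*t) sin(3*pi*t/2) is 2*t**3*cos(3*pi*t/2)/(3*pi) - 4*t**2*sin(3*pi*t/2)/(3*pi**2) - 16*t*cos(3*pi*t/2)/(9*pi**3) + 4*t*cos(3*pi*t/2)/(3*pi) - 8*sin(3*pi*t/2)/(9*pi**2) + 32*sin(3*pi*t/2)/(27*pi**4); evaluating from 0 to 2: ∫_{0}^{2} (-t**3 - 2*t) sin(3*pi*t/2) dt = (-8/pi + 32/(9*pi**3)) - (0) = -8/pi + 32/(9*pi**3).
So ∫_{-2}^{2} g(t) sin(3*pi*t/2) dt = -16/pi + 64/(9*pi**3).
Hence Im(c_{3}) = (-1/4)·(-16/pi + 64/(9*pi**3)) = -16/(9*pi**3) + 4/pi.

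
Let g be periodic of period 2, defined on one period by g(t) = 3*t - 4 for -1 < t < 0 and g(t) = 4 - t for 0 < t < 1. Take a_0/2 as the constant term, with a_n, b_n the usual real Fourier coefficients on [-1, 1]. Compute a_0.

a_0 = ∫_{-1}^{1} g(t) dt = -2.

-2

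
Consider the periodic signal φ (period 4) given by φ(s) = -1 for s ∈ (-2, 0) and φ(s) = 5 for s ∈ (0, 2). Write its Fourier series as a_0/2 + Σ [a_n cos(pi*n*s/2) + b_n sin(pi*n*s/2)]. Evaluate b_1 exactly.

b_1 = 1/2 ∫_{-2}^{2} φ(s) sin(pi*s/2) ds.
Split the integral at the breakpoints.
Directly, an antiderivative of (-1) sin(pi*s/2) is 2*cos(pi*s/2)/pi; evaluating from -2 to 0: ∫_{-2}^{0} (-1) sin(pi*s/2) ds = (2/pi) - (-2/pi) = 4/pi.
Directly, an antiderivative of (5) sin(pi*s/2) is -10*cos(pi*s/2)/pi; evaluating from 0 to 2: ∫_{0}^{2} (5) sin(pi*s/2) ds = (10/pi) - (-10/pi) = 20/pi.
Summing the pieces and multiplying by (1/2) gives b_1 = 12/pi.

12/pi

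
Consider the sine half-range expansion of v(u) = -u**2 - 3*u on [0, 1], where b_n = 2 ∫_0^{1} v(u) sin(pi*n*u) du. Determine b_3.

8*(1 - 9*pi**2)/(27*pi**3)

b_3 = 2 ∫_0^{1} (-u**2 - 3*u) sin(3*pi*u) du.
Integrating by parts twice (tabular method), an antiderivative of (-u**2 - 3*u) sin(3*pi*u) is u**2*cos(3*pi*u)/(3*pi) - 2*u*sin(3*pi*u)/(9*pi**2) + u*cos(3*pi*u)/pi - sin(3*pi*u)/(3*pi**2) - 2*cos(3*pi*u)/(27*pi**3); evaluating from 0 to 1: ∫_{0}^{1} (-u**2 - 3*u) sin(3*pi*u) du = (2*(1 - 18*pi**2)/(27*pi**3)) - (-2/(27*pi**3)) = 4*(1 - 9*pi**2)/(27*pi**3).
Hence b_3 = 2·(4*(1 - 9*pi**2)/(27*pi**3)) = 8*(1 - 9*pi**2)/(27*pi**3).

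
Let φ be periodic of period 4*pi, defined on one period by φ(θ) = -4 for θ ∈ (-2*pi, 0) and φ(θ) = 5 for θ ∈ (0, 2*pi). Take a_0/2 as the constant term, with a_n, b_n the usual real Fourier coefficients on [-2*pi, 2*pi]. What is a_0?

1

a_0 = (1/(2*pi)) ∫_{-2*pi}^{2*pi} φ(θ) dθ = (1/(2*pi)) · (2*pi) = 1.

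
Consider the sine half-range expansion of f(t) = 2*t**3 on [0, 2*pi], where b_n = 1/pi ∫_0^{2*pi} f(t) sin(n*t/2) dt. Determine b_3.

b_3 = 1/pi ∫_0^{2*pi} (2*t**3) sin(3*t/2) dt.
Integrating by parts three times (tabular method), an antiderivative of (2*t**3) sin(3*t/2) is -4*t**3*cos(3*t/2)/3 + 8*t**2*sin(3*t/2)/3 + 32*t*cos(3*t/2)/9 - 64*sin(3*t/2)/27; evaluating from 0 to 2*pi: ∫_{0}^{2*pi} (2*t**3) sin(3*t/2) dt = (32*pi*(-2 + 3*pi**2)/9) - (0) = 32*pi*(-2 + 3*pi**2)/9.
Hence b_3 = (1/pi)·(32*pi*(-2 + 3*pi**2)/9) = -64/9 + 32*pi**2/3.

-64/9 + 32*pi**2/3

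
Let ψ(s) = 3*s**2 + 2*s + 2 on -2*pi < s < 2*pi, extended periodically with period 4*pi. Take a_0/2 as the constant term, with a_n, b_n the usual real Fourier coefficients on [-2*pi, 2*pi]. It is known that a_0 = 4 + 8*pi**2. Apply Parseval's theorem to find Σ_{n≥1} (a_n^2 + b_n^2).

Parseval: a_0^2/2 + Σ_{n≥1} (a_n^2+b_n^2) = (1/(2*pi)) ∫_{-2*pi}^{2*pi} ψ(s)^2 ds = 8 + 128*pi**2/3 + 288*pi**4/5.
Subtract a_0^2/2 = 8*(1 + 2*pi**2)**2: Σ (a_n^2+b_n^2) = 32*pi**2*(5 + 12*pi**2)/15.

32*pi**2*(5 + 12*pi**2)/15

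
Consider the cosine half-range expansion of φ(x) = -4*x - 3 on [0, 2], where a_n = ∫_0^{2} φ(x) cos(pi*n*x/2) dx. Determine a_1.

a_1 = ∫_0^{2} (-4*x - 3) cos(pi*x/2) dx.
Integrating by parts (boundary term plus one more integral), an antiderivative of (-4*x - 3) cos(pi*x/2) is -8*x*sin(pi*x/2)/pi - 6*sin(pi*x/2)/pi - 16*cos(pi*x/2)/pi**2; evaluating from 0 to 2: ∫_{0}^{2} (-4*x - 3) cos(pi*x/2) dx = (16/pi**2) - (-16/pi**2) = 32/pi**2.
Hence a_1 = 32/pi**2.

32/pi**2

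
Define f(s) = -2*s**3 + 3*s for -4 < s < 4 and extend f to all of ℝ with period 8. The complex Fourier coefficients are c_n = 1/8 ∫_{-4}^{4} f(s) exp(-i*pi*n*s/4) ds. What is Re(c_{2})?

0

Since f is real-valued, Re(c_{2}) = 1/8 ∫_{-4}^{4} f(s) cos(pi*s/2) ds = a_{2}/2.
(f is odd, so the integrand is odd over a symmetric interval and the integral vanishes.)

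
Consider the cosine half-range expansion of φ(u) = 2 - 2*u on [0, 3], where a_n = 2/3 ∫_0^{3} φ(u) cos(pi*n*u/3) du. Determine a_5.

a_5 = 2/3 ∫_0^{3} (2 - 2*u) cos(5*pi*u/3) du.
Integrating by parts (boundary term plus one more integral), an antiderivative of (2 - 2*u) cos(5*pi*u/3) is -6*u*sin(5*pi*u/3)/(5*pi) + 6*sin(5*pi*u/3)/(5*pi) - 18*cos(5*pi*u/3)/(25*pi**2); evaluating from 0 to 3: ∫_{0}^{3} (2 - 2*u) cos(5*pi*u/3) du = (18/(25*pi**2)) - (-18/(25*pi**2)) = 36/(25*pi**2).
Hence a_5 = (2/3)·(36/(25*pi**2)) = 24/(25*pi**2).

24/(25*pi**2)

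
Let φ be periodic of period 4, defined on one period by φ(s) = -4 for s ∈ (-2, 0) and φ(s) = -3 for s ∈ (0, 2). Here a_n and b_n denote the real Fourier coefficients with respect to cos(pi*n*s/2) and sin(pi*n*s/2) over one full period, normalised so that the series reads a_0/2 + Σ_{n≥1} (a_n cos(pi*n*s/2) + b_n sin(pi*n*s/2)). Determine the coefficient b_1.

b_1 = 1/2 ∫_{-2}^{2} φ(s) sin(pi*s/2) ds.
Split the integral at the breakpoints.
Directly, an antiderivative of (-4) sin(pi*s/2) is 8*cos(pi*s/2)/pi; evaluating from -2 to 0: ∫_{-2}^{0} (-4) sin(pi*s/2) ds = (8/pi) - (-8/pi) = 16/pi.
Directly, an antiderivative of (-3) sin(pi*s/2) is 6*cos(pi*s/2)/pi; evaluating from 0 to 2: ∫_{0}^{2} (-3) sin(pi*s/2) ds = (-6/pi) - (6/pi) = -12/pi.
Summing the pieces and multiplying by (1/2) gives b_1 = 2/pi.

2/pi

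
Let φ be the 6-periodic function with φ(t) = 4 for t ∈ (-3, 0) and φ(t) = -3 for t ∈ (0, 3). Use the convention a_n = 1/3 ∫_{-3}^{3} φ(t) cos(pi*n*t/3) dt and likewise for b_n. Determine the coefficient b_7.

b_7 = 1/3 ∫_{-3}^{3} φ(t) sin(7*pi*t/3) dt.
Split the integral at the breakpoints.
Directly, an antiderivative of (4) sin(7*pi*t/3) is -12*cos(7*pi*t/3)/(7*pi); evaluating from -3 to 0: ∫_{-3}^{0} (4) sin(7*pi*t/3) dt = (-12/(7*pi)) - (12/(7*pi)) = -24/(7*pi).
Directly, an antiderivative of (-3) sin(7*pi*t/3) is 9*cos(7*pi*t/3)/(7*pi); evaluating from 0 to 3: ∫_{0}^{3} (-3) sin(7*pi*t/3) dt = (-9/(7*pi)) - (9/(7*pi)) = -18/(7*pi).
Summing the pieces and multiplying by (1/3) gives b_7 = -2/pi.

-2/pi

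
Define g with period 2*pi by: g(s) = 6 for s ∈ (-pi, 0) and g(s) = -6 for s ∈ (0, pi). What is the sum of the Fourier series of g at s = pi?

0

At s = pi the one-sided limits are g(pi^-) = -6 and g(pi^+) = 6.
By Dirichlet's theorem the series converges to their average, [(-6) + (6)]/2 = 0.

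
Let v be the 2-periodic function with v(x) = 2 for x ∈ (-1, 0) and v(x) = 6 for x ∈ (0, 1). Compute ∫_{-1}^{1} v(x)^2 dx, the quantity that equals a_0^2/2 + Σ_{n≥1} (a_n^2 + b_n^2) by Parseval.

40

∫_{-1}^{1} v(x)^2 dx = 40.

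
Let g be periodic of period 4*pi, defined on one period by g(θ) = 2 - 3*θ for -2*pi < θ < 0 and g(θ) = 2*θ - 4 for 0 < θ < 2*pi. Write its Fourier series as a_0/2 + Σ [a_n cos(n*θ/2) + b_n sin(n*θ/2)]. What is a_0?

-2 + 5*pi

a_0 = (1/(2*pi)) ∫_{-2*pi}^{2*pi} g(θ) dθ = (1/(2*pi)) · (2*pi*(-2 + 5*pi)) = -2 + 5*pi.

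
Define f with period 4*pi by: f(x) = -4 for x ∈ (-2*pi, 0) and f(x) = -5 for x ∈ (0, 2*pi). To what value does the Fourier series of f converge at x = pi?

f is continuous at x = pi with value -5, so the series converges to -5 there.

-5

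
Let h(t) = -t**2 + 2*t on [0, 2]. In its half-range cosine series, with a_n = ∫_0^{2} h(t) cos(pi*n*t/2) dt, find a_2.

-4/pi**2

a_2 = ∫_0^{2} (-t**2 + 2*t) cos(pi*t) dt.
Integrating by parts twice (tabular method), an antiderivative of (-t**2 + 2*t) cos(pi*t) is -t**2*sin(pi*t)/pi + 2*t*sin(pi*t)/pi - 2*t*cos(pi*t)/pi**2 + 2*sin(pi*t)/pi**3 + 2*cos(pi*t)/pi**2; evaluating from 0 to 2: ∫_{0}^{2} (-t**2 + 2*t) cos(pi*t) dt = (-2/pi**2) - (2/pi**2) = -4/pi**2.
Hence a_2 = -4/pi**2.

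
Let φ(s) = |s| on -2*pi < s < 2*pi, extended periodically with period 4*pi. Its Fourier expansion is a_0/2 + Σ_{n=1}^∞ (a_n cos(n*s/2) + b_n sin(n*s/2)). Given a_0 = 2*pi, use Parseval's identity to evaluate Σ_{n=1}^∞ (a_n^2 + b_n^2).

Parseval: a_0^2/2 + Σ_{n≥1} (a_n^2+b_n^2) = (1/(2*pi)) ∫_{-2*pi}^{2*pi} φ(s)^2 ds = 8*pi**2/3.
Subtract a_0^2/2 = 2*pi**2: Σ (a_n^2+b_n^2) = 2*pi**2/3.

2*pi**2/3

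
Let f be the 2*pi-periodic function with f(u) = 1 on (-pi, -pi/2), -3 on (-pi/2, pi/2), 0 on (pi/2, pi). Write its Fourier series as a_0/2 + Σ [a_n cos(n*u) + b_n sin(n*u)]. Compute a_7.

1/pi

a_7 = 1/pi ∫_{-pi}^{pi} f(u) cos(7*u) du.
Split the integral at the breakpoints.
Directly, an antiderivative of (1) cos(7*u) is sin(7*u)/7; evaluating from -pi to -pi/2: ∫_{-pi}^{-pi/2} (1) cos(7*u) du = (1/7) - (0) = 1/7.
Directly, an antiderivative of (-3) cos(7*u) is -3*sin(7*u)/7; evaluating from -pi/2 to pi/2: ∫_{-pi/2}^{pi/2} (-3) cos(7*u) du = (3/7) - (-3/7) = 6/7.
∫_{pi/2}^{pi} (0) cos(7*u) du = 0.
Summing the pieces and multiplying by (1/pi) gives a_7 = 1/pi.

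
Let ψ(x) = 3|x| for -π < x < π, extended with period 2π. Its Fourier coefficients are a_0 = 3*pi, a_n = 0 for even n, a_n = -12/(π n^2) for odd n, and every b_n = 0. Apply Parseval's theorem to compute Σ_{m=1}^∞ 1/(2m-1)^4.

Parseval: a_0^2/2 + Σ a_n^2 = (1/π) ∫_{-π}^{π} ψ(x)^2 dx = 6*pi**2.
Subtract a_0^2/2 = 9*pi**2/2: Σ a_n^2 = 3*pi**2/2.
Only odd n contribute, with a_n^2 = 144/(π^2 n^4), so Σ_{m≥1} 1/(2m-1)^4 = π^2·(3*pi**2/2)/144 = pi**4/96.

pi**4/96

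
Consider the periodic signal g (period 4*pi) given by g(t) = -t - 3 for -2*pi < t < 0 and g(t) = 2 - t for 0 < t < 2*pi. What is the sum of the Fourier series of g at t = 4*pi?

t = 4*pi differs from t = 0 by 1 full period(s), and the series is 4*pi-periodic.
At t = 0 the one-sided limits are g(0^-) = -3 and g(0^+) = 2.
By Dirichlet's theorem the series converges to their average, [(-3) + (2)]/2 = -1/2.

-1/2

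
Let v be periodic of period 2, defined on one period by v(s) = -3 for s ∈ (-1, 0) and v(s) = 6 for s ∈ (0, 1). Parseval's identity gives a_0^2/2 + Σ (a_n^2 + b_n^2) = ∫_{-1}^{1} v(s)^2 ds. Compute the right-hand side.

∫_{-1}^{1} v(s)^2 ds = 45.

45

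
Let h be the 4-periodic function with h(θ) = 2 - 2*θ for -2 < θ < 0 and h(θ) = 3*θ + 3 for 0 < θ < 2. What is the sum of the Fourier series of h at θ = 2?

15/2

At θ = 2 the one-sided limits are h(2^-) = 9 and h(2^+) = 6.
By Dirichlet's theorem the series converges to their average, [(9) + (6)]/2 = 15/2.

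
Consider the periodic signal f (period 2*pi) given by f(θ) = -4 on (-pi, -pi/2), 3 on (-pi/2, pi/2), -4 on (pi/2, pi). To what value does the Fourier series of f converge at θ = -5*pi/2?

-1/2

θ = -5*pi/2 differs from θ = -pi/2 by -1 full period(s), and the series is 2*pi-periodic.
At θ = -pi/2 the one-sided limits are f(-pi/2^-) = -4 and f(-pi/2^+) = 3.
By Dirichlet's theorem the series converges to their average, [(-4) + (3)]/2 = -1/2.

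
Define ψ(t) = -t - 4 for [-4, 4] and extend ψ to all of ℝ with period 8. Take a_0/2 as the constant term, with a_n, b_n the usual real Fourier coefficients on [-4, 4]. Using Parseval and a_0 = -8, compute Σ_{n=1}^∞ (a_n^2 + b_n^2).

Parseval: a_0^2/2 + Σ_{n≥1} (a_n^2+b_n^2) = 1/4 ∫_{-4}^{4} ψ(t)^2 dt = 128/3.
Subtract a_0^2/2 = 32: Σ (a_n^2+b_n^2) = 32/3.

32/3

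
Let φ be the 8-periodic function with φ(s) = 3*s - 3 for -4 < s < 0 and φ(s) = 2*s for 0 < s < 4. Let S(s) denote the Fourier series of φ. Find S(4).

At s = 4 the one-sided limits are φ(4^-) = 8 and φ(4^+) = -15.
By Dirichlet's theorem the series converges to their average, [(8) + (-15)]/2 = -7/2.

-7/2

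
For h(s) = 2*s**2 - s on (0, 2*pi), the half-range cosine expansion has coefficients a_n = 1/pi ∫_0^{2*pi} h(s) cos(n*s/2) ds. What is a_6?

8/9

a_6 = 1/pi ∫_0^{2*pi} (2*s**2 - s) cos(3*s) ds.
Integrating by parts twice (tabular method), an antiderivative of (2*s**2 - s) cos(3*s) is 2*s**2*sin(3*s)/3 - s*sin(3*s)/3 + 4*s*cos(3*s)/9 - 4*sin(3*s)/27 - cos(3*s)/9; evaluating from 0 to 2*pi: ∫_{0}^{2*pi} (2*s**2 - s) cos(3*s) ds = (-1/9 + 8*pi/9) - (-1/9) = 8*pi/9.
Hence a_6 = (1/pi)·(8*pi/9) = 8/9.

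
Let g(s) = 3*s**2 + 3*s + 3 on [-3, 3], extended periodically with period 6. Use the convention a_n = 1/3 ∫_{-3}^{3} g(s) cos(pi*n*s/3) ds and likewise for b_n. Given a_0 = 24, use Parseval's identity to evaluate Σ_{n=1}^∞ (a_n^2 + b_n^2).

918/5

Parseval: a_0^2/2 + Σ_{n≥1} (a_n^2+b_n^2) = 1/3 ∫_{-3}^{3} g(s)^2 ds = 2358/5.
Subtract a_0^2/2 = 288: Σ (a_n^2+b_n^2) = 918/5.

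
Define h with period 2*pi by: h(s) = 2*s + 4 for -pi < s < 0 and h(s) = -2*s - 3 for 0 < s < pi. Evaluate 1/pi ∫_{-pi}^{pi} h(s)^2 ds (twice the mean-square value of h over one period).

1/pi ∫_{-pi}^{pi} h(s)^2 ds = 1/pi · (pi*(-6*pi + 75 + 8*pi**2)/3) = -2*pi + 25 + 8*pi**2/3.

-2*pi + 25 + 8*pi**2/3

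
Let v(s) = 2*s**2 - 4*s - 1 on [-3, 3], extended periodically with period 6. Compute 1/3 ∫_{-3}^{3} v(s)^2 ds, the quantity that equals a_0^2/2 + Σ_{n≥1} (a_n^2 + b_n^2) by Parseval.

1/3 ∫_{-3}^{3} v(s)^2 ds = 1/3 · (3054/5) = 1018/5.

1018/5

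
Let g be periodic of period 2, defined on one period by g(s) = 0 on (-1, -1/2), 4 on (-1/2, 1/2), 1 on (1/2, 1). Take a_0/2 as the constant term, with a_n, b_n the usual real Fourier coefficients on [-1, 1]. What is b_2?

b_2 = ∫_{-1}^{1} g(s) sin(2*pi*s) ds.
Split the integral at the breakpoints.
∫_{-1}^{-1/2} (0) sin(2*pi*s) ds = 0.
Directly, an antiderivative of (4) sin(2*pi*s) is -2*cos(2*pi*s)/pi; evaluating from -1/2 to 1/2: ∫_{-1/2}^{1/2} (4) sin(2*pi*s) ds = (2/pi) - (2/pi) = 0.
Directly, an antiderivative of (1) sin(2*pi*s) is -cos(2*pi*s)/(2*pi); evaluating from 1/2 to 1: ∫_{1/2}^{1} (1) sin(2*pi*s) ds = (-1/(2*pi)) - (1/(2*pi)) = -1/pi.
Summing the pieces gives b_2 = -1/pi.

-1/pi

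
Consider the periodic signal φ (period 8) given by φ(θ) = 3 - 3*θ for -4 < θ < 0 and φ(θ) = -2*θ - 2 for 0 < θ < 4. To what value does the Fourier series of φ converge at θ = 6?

θ = 6 differs from θ = -2 by 1 full period(s), and the series is 8-periodic.
φ is continuous at θ = -2 with value 9, so the series converges to 9 there.

9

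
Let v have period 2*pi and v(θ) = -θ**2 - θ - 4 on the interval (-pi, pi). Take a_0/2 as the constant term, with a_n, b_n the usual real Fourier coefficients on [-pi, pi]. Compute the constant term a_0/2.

-4 - pi**2/3

a_0 = 1/pi ∫_{-pi}^{pi} v(θ) dθ = 1/pi · (-2*pi*(pi**2 + 12)/3) = -8 - 2*pi**2/3.
So the constant term a_0/2 = -4 - pi**2/3.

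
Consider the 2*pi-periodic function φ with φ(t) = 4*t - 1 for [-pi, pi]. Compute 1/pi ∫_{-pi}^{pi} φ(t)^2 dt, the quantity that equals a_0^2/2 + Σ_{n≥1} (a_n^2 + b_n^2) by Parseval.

1/pi ∫_{-pi}^{pi} φ(t)^2 dt = 1/pi · (2*pi + 32*pi**3/3) = 2 + 32*pi**2/3.

2 + 32*pi**2/3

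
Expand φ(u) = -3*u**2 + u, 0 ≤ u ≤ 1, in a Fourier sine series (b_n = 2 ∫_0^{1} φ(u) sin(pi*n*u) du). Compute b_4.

1/pi

b_4 = 2 ∫_0^{1} (-3*u**2 + u) sin(4*pi*u) du.
Integrating by parts twice (tabular method), an antiderivative of (-3*u**2 + u) sin(4*pi*u) is 3*u**2*cos(4*pi*u)/(4*pi) - 3*u*sin(4*pi*u)/(8*pi**2) - u*cos(4*pi*u)/(4*pi) + sin(4*pi*u)/(16*pi**2) - 3*cos(4*pi*u)/(32*pi**3); evaluating from 0 to 1: ∫_{0}^{1} (-3*u**2 + u) sin(4*pi*u) du = ((-3 + 16*pi**2)/(32*pi**3)) - (-3/(32*pi**3)) = 1/(2*pi).
Hence b_4 = 2·(1/(2*pi)) = 1/pi.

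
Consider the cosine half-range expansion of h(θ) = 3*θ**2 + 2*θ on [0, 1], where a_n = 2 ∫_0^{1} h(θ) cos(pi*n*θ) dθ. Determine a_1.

a_1 = 2 ∫_0^{1} (3*θ**2 + 2*θ) cos(pi*θ) dθ.
Integrating by parts twice (tabular method), an antiderivative of (3*θ**2 + 2*θ) cos(pi*θ) is 3*θ**2*sin(pi*θ)/pi + 2*θ*sin(pi*θ)/pi + 6*θ*cos(pi*θ)/pi**2 - 6*sin(pi*θ)/pi**3 + 2*cos(pi*θ)/pi**2; evaluating from 0 to 1: ∫_{0}^{1} (3*θ**2 + 2*θ) cos(pi*θ) dθ = (-8/pi**2) - (2/pi**2) = -10/pi**2.
Hence a_1 = 2·(-10/pi**2) = -20/pi**2.

-20/pi**2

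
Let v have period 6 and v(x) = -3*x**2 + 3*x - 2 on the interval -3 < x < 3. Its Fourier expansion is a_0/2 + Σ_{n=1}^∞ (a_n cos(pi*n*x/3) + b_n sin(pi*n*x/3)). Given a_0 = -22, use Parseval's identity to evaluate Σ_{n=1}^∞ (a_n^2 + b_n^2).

Parseval: a_0^2/2 + Σ_{n≥1} (a_n^2+b_n^2) = 1/3 ∫_{-3}^{3} v(x)^2 dx = 2128/5.
Subtract a_0^2/2 = 242: Σ (a_n^2+b_n^2) = 918/5.

918/5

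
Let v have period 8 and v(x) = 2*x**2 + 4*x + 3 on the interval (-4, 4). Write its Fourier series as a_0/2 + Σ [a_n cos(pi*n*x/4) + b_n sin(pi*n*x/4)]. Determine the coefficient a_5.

a_5 = 1/4 ∫_{-4}^{4} v(x) cos(5*pi*x/4) dx.
Integrating by parts twice (tabular method), an antiderivative of (2*x**2 + 4*x + 3) cos(5*pi*x/4) is 8*x**2*sin(5*pi*x/4)/(5*pi) + 16*x*sin(5*pi*x/4)/(5*pi) + 64*x*cos(5*pi*x/4)/(25*pi**2) - 256*sin(5*pi*x/4)/(125*pi**3) + 12*sin(5*pi*x/4)/(5*pi) + 64*cos(5*pi*x/4)/(25*pi**2); evaluating from -4 to 4: ∫_{-4}^{4} (2*x**2 + 4*x + 3) cos(5*pi*x/4) dx = (-64/(5*pi**2)) - (192/(25*pi**2)) = -512/(25*pi**2).
Hence a_5 = (1/4)·(-512/(25*pi**2)) = -128/(25*pi**2).

-128/(25*pi**2)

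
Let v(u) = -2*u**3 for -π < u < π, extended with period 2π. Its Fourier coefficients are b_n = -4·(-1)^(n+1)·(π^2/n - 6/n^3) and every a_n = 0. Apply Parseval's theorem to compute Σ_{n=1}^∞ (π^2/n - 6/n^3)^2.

pi**6/14

Parseval: Σ b_n^2 = (1/π) ∫_{-π}^{π} v(u)^2 du = 8*pi**6/7.
b_n^2 = 16·(π^2/n - 6/n^3)^2, so the sum equals (8*pi**6/7)/16 = pi**6/14.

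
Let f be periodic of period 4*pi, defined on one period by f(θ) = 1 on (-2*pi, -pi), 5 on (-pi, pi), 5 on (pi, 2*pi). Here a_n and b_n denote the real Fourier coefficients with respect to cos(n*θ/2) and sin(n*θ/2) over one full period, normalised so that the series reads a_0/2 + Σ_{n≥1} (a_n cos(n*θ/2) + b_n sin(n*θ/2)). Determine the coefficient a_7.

-4/(7*pi)

a_7 = (1/(2*pi)) ∫_{-2*pi}^{2*pi} f(θ) cos(7*θ/2) dθ.
Split the integral at the breakpoints.
Directly, an antiderivative of (1) cos(7*θ/2) is 2*sin(7*θ/2)/7; evaluating from -2*pi to -pi: ∫_{-2*pi}^{-pi} (1) cos(7*θ/2) dθ = (2/7) - (0) = 2/7.
Directly, an antiderivative of (5) cos(7*θ/2) is 10*sin(7*θ/2)/7; evaluating from -pi to pi: ∫_{-pi}^{pi} (5) cos(7*θ/2) dθ = (-10/7) - (10/7) = -20/7.
Directly, an antiderivative of (5) cos(7*θ/2) is 10*sin(7*θ/2)/7; evaluating from pi to 2*pi: ∫_{pi}^{2*pi} (5) cos(7*θ/2) dθ = (0) - (-10/7) = 10/7.
Summing the pieces and multiplying by (1/(2*pi)) gives a_7 = -4/(7*pi).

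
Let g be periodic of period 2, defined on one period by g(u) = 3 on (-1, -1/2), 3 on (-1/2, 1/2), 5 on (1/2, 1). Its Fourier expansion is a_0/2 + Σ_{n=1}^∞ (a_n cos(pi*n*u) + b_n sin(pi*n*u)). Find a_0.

7

a_0 = ∫_{-1}^{1} g(u) du = 7.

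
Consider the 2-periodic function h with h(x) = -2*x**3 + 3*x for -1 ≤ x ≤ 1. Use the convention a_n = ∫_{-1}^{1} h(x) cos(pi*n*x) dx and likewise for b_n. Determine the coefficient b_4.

b_4 = ∫_{-1}^{1} h(x) sin(4*pi*x) dx.
h is odd and sin(4*pi*x) is odd, so the integrand is even and b_4 = 2 ∫_0^{1} h(x) sin(4*pi*x) dx.
Integrating by parts three times (tabular method), an antiderivative of (-2*x**3 + 3*x) sin(4*pi*x) is x**3*cos(4*pi*x)/(2*pi) - 3*x**2*sin(4*pi*x)/(8*pi**2) - 3*x*cos(4*pi*x)/(4*pi) - 3*x*cos(4*pi*x)/(16*pi**3) + 3*sin(4*pi*x)/(64*pi**4) + 3*sin(4*pi*x)/(16*pi**2); evaluating from 0 to 1: ∫_{0}^{1} (-2*x**3 + 3*x) sin(4*pi*x) dx = ((-4*pi**2 - 3)/(16*pi**3)) - (0) = (-4*pi**2 - 3)/(16*pi**3).
Hence b_4 = 2·((-4*pi**2 - 3)/(16*pi**3)) = (-4*pi**2 - 3)/(8*pi**3).

(-4*pi**2 - 3)/(8*pi**3)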